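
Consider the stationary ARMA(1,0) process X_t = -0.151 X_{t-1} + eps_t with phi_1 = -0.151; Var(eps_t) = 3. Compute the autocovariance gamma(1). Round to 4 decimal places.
\gamma(1) = -0.4636

Multiply the model equation by X_{t-k} and take expectations. With theta_0 = psi_0 = 1 and psi_j the MA(infinity) weights, this gives
  gamma(k) - sum_i phi_i gamma(k-i) = c_k,
  c_k = sigma^2 * sum_{j=k..q} theta_j psi_{j-k}   (c_k = 0 for k > q),
using gamma(-m) = gamma(m).
Pure AR (q = 0): c_0 = sigma^2 = 3, c_k = 0 for k >= 1.
Equations for k = 0 and k = 1 (AR order 1):
  gamma(0) = phi_1 gamma(1) + c_0
  gamma(1) = phi_1 gamma(0) + c_1
Substituting the second into the first: gamma(0) (1 - phi_1^2) = c_0 + phi_1 c_1, so
  gamma(0) = c_0 / (1 - phi_1^2) = 3 / (1 - (-0.151)^2) = 3 / 0.977199 = 3.069999.
  gamma(1) = phi_1 gamma(0) = (-0.151)(3.069999) = -0.46357.
Therefore gamma(1) = -0.4636 (to 4 decimal places).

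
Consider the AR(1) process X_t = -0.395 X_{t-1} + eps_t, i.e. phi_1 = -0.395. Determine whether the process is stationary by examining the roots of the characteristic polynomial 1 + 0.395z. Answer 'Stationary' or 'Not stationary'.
\text{Stationary}

The AR(p) characteristic polynomial is P(z) = 1 + 0.395z.
Stationarity requires all roots to lie outside the unit circle, i.e. |z| > 1 for every root.
This is linear in z: 1 + (0.395) z = 0  =>  z = -1/(0.395) = -2.531646,  |z| = 2.531646.
Moduli of all roots: 2.5316.
All moduli strictly greater than 1? Yes.
Verdict: Stationary.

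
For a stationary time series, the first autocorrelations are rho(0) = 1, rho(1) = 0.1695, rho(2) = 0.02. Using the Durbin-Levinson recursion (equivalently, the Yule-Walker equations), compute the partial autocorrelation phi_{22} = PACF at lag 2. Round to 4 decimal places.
\phi_{22} = -0.0090

The PACF at lag k is phi_{kk}, the last component of the solution
to the Yule-Walker system G_k phi = r_k where
  (G_k)_{ij} = rho(|i - j|), (r_k)_i = rho(i), i,j = 1..k.
Equivalently, Durbin-Levinson gives phi_{kk} iteratively:
  phi_{11} = rho(1)
  phi_{kk} = [rho(k) - sum_{j=1..k-1} phi_{k-1,j} rho(k-j)]
            / [1 - sum_{j=1..k-1} phi_{k-1,j} rho(j)],
  phi_{k,j} = phi_{k-1,j} - phi_{kk} phi_{k-1,k-j},  j = 1..k-1.
Step k = 1:
  phi_11 = rho(1) = 0.1695.
Step k = 2:
  phi_22 = [rho(2) - phi_11 rho(1)] / [1 - phi_11 rho(1)] = [0.02 - (0.1695)(0.1695)] / [1 - (0.1695)(0.1695)]
         = -0.00873025 / 0.97126975 = -0.009.
Therefore phi_{22} = -0.0090.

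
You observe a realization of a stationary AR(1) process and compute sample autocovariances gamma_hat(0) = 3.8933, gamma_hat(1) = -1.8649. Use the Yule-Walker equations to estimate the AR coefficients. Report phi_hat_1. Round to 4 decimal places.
\hat\phi_{1} = -0.4790

The Yule-Walker equations for an AR(p) process read, in matrix form,
  Gamma_p phi = r_p,   with   (Gamma_p)_{ij} = gamma(|i - j|),
                       (r_p)_i = gamma(i),   i,j = 1..p.
Substitute the sample gammas (Toeplitz matrix and right-hand side of size 1):
  Gamma_p = [[3.8933]]
  r_p     = [-1.8649]
With p = 1 this is the single equation gamma(0) phi_1 = gamma(1):
  phi_hat_1 = gamma(1) / gamma(0) = -1.8649 / 3.8933 = -0.4790.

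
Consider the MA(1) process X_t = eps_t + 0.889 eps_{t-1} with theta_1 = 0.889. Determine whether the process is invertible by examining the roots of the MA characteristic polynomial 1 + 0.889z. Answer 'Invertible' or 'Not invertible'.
\text{Invertible}

The MA(q) characteristic polynomial is P(z) = 1 + 0.889z.
Invertibility requires all roots to lie outside the unit circle, i.e. |z| > 1 for every root.
This is linear in z: 1 + (0.889) z = 0  =>  z = -1/(0.889) = -1.124859,  |z| = 1.124859.
Moduli of all roots: 1.1249.
All moduli strictly greater than 1? Yes.
Verdict: Invertible.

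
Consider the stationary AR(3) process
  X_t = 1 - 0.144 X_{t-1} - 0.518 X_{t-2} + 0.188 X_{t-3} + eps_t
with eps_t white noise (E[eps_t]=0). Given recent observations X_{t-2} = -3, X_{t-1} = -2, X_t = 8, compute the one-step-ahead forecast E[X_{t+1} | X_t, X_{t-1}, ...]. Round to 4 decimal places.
E[X_{t+1} \mid \mathcal F_t] = 0.3200

For an AR(p) model X_t = c + sum_i phi_i X_{t-i} + eps_t, the
one-step-ahead conditional mean is
  E[X_{t+1} | X_t, ...] = c + sum_i phi_i X_{t+1-i}.
Substitute known values:
  E[X_{t+1} | ...] = 1 + (-0.144) * (8) + (-0.518) * (-2) + (0.188) * (-3)
                   = 0.3200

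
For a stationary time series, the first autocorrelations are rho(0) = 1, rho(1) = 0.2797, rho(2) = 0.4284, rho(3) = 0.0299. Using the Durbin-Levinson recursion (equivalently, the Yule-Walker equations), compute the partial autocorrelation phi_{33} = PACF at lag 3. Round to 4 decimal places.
\phi_{33} = -0.1910

The PACF at lag k is phi_{kk}, the last component of the solution
to the Yule-Walker system G_k phi = r_k where
  (G_k)_{ij} = rho(|i - j|), (r_k)_i = rho(i), i,j = 1..k.
Equivalently, Durbin-Levinson gives phi_{kk} iteratively:
  phi_{11} = rho(1)
  phi_{kk} = [rho(k) - sum_{j=1..k-1} phi_{k-1,j} rho(k-j)]
            / [1 - sum_{j=1..k-1} phi_{k-1,j} rho(j)],
  phi_{k,j} = phi_{k-1,j} - phi_{kk} phi_{k-1,k-j},  j = 1..k-1.
Step k = 1:
  phi_11 = rho(1) = 0.2797.
Step k = 2:
  phi_22 = [rho(2) - phi_11 rho(1)] / [1 - phi_11 rho(1)] = [0.4284 - (0.2797)(0.2797)] / [1 - (0.2797)(0.2797)]
         = 0.35016791 / 0.92176791 = 0.379887.
  Update: phi_21 = phi_11 - phi_22 phi_11 = 0.2797 - (0.379887)(0.2797) = 0.173446.
Step k = 3:
  phi_33 = [rho(3) - phi_21 rho(2) - phi_22 rho(1)] / [1 - phi_21 rho(1) - phi_22 rho(2)]
    numerator   = 0.0299 - (0.173446)(0.4284) - (0.379887)(0.2797) = -0.15065854
    denominator = 1 - (0.173446)(0.2797) - (0.379887)(0.4284) = 0.78874357
  phi_33 = -0.15065854 / 0.78874357 = -0.191.
Therefore phi_{33} = -0.1910.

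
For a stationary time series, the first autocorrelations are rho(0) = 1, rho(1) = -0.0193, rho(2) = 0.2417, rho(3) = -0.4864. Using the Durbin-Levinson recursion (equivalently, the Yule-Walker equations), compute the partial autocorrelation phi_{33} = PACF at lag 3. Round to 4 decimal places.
\phi_{33} = -0.5080

The PACF at lag k is phi_{kk}, the last component of the solution
to the Yule-Walker system G_k phi = r_k where
  (G_k)_{ij} = rho(|i - j|), (r_k)_i = rho(i), i,j = 1..k.
Equivalently, Durbin-Levinson gives phi_{kk} iteratively:
  phi_{11} = rho(1)
  phi_{kk} = [rho(k) - sum_{j=1..k-1} phi_{k-1,j} rho(k-j)]
            / [1 - sum_{j=1..k-1} phi_{k-1,j} rho(j)],
  phi_{k,j} = phi_{k-1,j} - phi_{kk} phi_{k-1,k-j},  j = 1..k-1.
Step k = 1:
  phi_11 = rho(1) = -0.0193.
Step k = 2:
  phi_22 = [rho(2) - phi_11 rho(1)] / [1 - phi_11 rho(1)] = [0.2417 - (-0.0193)(-0.0193)] / [1 - (-0.0193)(-0.0193)]
         = 0.24132751 / 0.99962751 = 0.241417.
  Update: phi_21 = phi_11 - phi_22 phi_11 = -0.0193 - (0.241417)(-0.0193) = -0.014641.
Step k = 3:
  phi_33 = [rho(3) - phi_21 rho(2) - phi_22 rho(1)] / [1 - phi_21 rho(1) - phi_22 rho(2)]
    numerator   = -0.4864 - (-0.014641)(0.2417) - (0.241417)(-0.0193) = -0.478202
    denominator = 1 - (-0.014641)(-0.0193) - (0.241417)(0.2417) = 0.94136684
  phi_33 = -0.478202 / 0.94136684 = -0.508.
Therefore phi_{33} = -0.5080.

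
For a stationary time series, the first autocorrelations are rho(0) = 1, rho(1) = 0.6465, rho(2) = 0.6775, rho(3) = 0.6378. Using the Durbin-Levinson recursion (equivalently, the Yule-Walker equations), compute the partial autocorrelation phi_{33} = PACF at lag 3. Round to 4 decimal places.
\phi_{33} = 0.2291

The PACF at lag k is phi_{kk}, the last component of the solution
to the Yule-Walker system G_k phi = r_k where
  (G_k)_{ij} = rho(|i - j|), (r_k)_i = rho(i), i,j = 1..k.
Equivalently, Durbin-Levinson gives phi_{kk} iteratively:
  phi_{11} = rho(1)
  phi_{kk} = [rho(k) - sum_{j=1..k-1} phi_{k-1,j} rho(k-j)]
            / [1 - sum_{j=1..k-1} phi_{k-1,j} rho(j)],
  phi_{k,j} = phi_{k-1,j} - phi_{kk} phi_{k-1,k-j},  j = 1..k-1.
Step k = 1:
  phi_11 = rho(1) = 0.6465.
Step k = 2:
  phi_22 = [rho(2) - phi_11 rho(1)] / [1 - phi_11 rho(1)] = [0.6775 - (0.6465)(0.6465)] / [1 - (0.6465)(0.6465)]
         = 0.25953775 / 0.58203775 = 0.445912.
  Update: phi_21 = phi_11 - phi_22 phi_11 = 0.6465 - (0.445912)(0.6465) = 0.358218.
Step k = 3:
  phi_33 = [rho(3) - phi_21 rho(2) - phi_22 rho(1)] / [1 - phi_21 rho(1) - phi_22 rho(2)]
    numerator   = 0.6378 - (0.358218)(0.6775) - (0.445912)(0.6465) = 0.10682522
    denominator = 1 - (0.358218)(0.6465) - (0.445912)(0.6775) = 0.46630669
  phi_33 = 0.10682522 / 0.46630669 = 0.2291.
Therefore phi_{33} = 0.2291.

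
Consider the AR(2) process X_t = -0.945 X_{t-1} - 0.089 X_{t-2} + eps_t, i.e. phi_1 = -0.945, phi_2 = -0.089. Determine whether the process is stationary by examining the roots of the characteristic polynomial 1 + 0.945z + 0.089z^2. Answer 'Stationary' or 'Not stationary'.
\text{Stationary}

The AR(p) characteristic polynomial is P(z) = 1 + 0.945z + 0.089z^2.
Stationarity requires all roots to lie outside the unit circle, i.e. |z| > 1 for every root.
Set 1 + (0.945) z + (0.089) z^2 = 0, i.e. a z^2 + b z + c = 0 with a = 0.089, b = 0.945, c = 1.
Discriminant D = b^2 - 4ac = (0.945)^2 - 4*(0.089)*1 = 0.893025 - (0.356) = 0.537025.
D >= 0, so the roots are real: z = (-b +/- sqrt(D)) / (2a) = (-0.945 +/- 0.73282) / (0.178).
  z_1 = (-0.945 + 0.73282) / (0.178) = -1.192,   |z_1| = 1.192.
  z_2 = (-0.945 - 0.73282) / (0.178) = -9.426,   |z_2| = 9.426.
Moduli of all roots: 1.1920, 9.4260.
All moduli strictly greater than 1? Yes.
Verdict: Stationary.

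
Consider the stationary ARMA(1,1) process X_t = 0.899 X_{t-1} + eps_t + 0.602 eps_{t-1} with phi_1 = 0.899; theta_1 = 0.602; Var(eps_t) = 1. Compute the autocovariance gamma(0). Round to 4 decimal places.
\gamma(0) = 12.7467

Multiply the model equation by X_{t-k} and take expectations. With theta_0 = psi_0 = 1 and psi_j the MA(infinity) weights, this gives
  gamma(k) - sum_i phi_i gamma(k-i) = c_k,
  c_k = sigma^2 * sum_{j=k..q} theta_j psi_{j-k}   (c_k = 0 for k > q),
using gamma(-m) = gamma(m).
psi-weights needed (psi_j = theta_j + sum_i phi_i psi_{j-i}):
  psi_1 = theta_1 + phi_1 = 0.602 + (0.899) = 1.501
Right-hand sides:
  c_0 = sigma^2 (1 + theta_1 psi_1) = 1 * (1 + (0.602)(1.501)) = 1 * 1.903602 = 1.903602
  c_1 = sigma^2 theta_1 = 1 * (0.602) = 0.602
  c_2 = 0
Equations for k = 0 and k = 1 (AR order 1):
  gamma(0) = phi_1 gamma(1) + c_0
  gamma(1) = phi_1 gamma(0) + c_1
Substituting the second into the first: gamma(0) (1 - phi_1^2) = c_0 + phi_1 c_1, so
  gamma(0) = (c_0 + phi_1 c_1) / (1 - phi_1^2) = (1.903602 + (0.899)(0.602)) / (1 - (0.899)^2) = 2.4448 / 0.191799 = 12.746678.
Therefore gamma(0) = 12.7467 (to 4 decimal places).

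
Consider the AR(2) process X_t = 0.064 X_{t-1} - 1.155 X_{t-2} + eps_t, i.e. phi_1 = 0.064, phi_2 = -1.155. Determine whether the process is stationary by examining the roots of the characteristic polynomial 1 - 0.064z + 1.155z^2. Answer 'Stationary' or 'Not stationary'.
\text{Not stationary}

The AR(p) characteristic polynomial is P(z) = 1 - 0.064z + 1.155z^2.
Stationarity requires all roots to lie outside the unit circle, i.e. |z| > 1 for every root.
Set 1 + (-0.064) z + (1.155) z^2 = 0, i.e. a z^2 + b z + c = 0 with a = 1.155, b = -0.064, c = 1.
Discriminant D = b^2 - 4ac = (-0.064)^2 - 4*(1.155)*1 = 0.004096 - (4.62) = -4.615904.
D < 0, so the roots are the complex-conjugate pair z = (-b +/- i sqrt(-D)) / (2a) = 0.0277 +/- 0.9301i.
For a conjugate pair |z|^2 = z * conj(z) = (product of roots) = c/a = 1/(1.155) = 0.865801, so |z| = sqrt(0.865801) = 0.9305 for both roots.
Moduli of all roots: 0.9305, 0.9305.
All moduli strictly greater than 1? No.
Verdict: Not stationary.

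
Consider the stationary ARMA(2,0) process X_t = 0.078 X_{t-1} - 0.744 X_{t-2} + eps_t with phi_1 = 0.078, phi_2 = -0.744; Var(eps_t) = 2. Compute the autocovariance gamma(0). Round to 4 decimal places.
\gamma(0) = 4.4886

Multiply the model equation by X_{t-k} and take expectations. With theta_0 = psi_0 = 1 and psi_j the MA(infinity) weights, this gives
  gamma(k) - sum_i phi_i gamma(k-i) = c_k,
  c_k = sigma^2 * sum_{j=k..q} theta_j psi_{j-k}   (c_k = 0 for k > q),
using gamma(-m) = gamma(m).
Pure AR (q = 0): c_0 = sigma^2 = 2, c_k = 0 for k >= 1.
Equations for k = 0, 1, 2 (AR order 2, c_2 = 0):
  (E0) gamma(0) = phi_1 gamma(1) + phi_2 gamma(2) + c_0
  (E1) gamma(1) = phi_1 gamma(0) + phi_2 gamma(1) + c_1
  (E2) gamma(2) = phi_1 gamma(1) + phi_2 gamma(0)
From (E1): gamma(1) = A gamma(0) + B with
  A = phi_1 / (1 - phi_2) = 0.078 / 1.744 = 0.044725,   B = c_1 / (1 - phi_2) = 0 / 1.744 = 0.
Insert (E2) into (E0): gamma(0) (1 - phi_2^2) = phi_1 (1 + phi_2) gamma(1) + c_0.
  phi_1 (1 + phi_2) = (0.078)(0.256) = 0.019968,   1 - phi_2^2 = 0.446464.
Replace gamma(1) by A gamma(0) + B and collect gamma(0):
  gamma(0) [0.446464 - (0.019968)(0.044725)] = c_0 = 2
  gamma(0) * 0.445571 = 2
  gamma(0) = 2 / 0.445571 = 4.488623.
Therefore gamma(0) = 4.4886 (to 4 decimal places).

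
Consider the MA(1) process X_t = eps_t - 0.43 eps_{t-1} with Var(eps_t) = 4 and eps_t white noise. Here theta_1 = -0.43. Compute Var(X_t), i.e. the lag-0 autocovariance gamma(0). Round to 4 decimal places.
\gamma(0) = 4.7396

For an MA(q) process X_t = eps_t + sum_i theta_i eps_{t-i} with
Var(eps_t) = sigma^2, the variance is
  gamma(0) = sigma^2 * (1 + sum_i theta_i^2).
  sum_i theta_i^2 = (-0.43)^2 = 0.1849.
  gamma(0) = 4 * (1 + 0.1849) = 4 * 1.1849 = 4.7396.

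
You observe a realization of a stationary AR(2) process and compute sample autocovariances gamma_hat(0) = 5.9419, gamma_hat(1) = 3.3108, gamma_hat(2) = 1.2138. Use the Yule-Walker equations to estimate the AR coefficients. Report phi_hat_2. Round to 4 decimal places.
\hat\phi_{2} = -0.1540

The Yule-Walker equations for an AR(p) process read, in matrix form,
  Gamma_p phi = r_p,   with   (Gamma_p)_{ij} = gamma(|i - j|),
                       (r_p)_i = gamma(i),   i,j = 1..p.
Substitute the sample gammas (Toeplitz matrix and right-hand side of size 2):
  Gamma_p = [[5.9419, 3.3108], [3.3108, 5.9419]]
  r_p     = [3.3108, 1.2138]
Written out:
  5.9419 phi_1 + 3.3108 phi_2 = 3.3108
  3.3108 phi_1 + 5.9419 phi_2 = 1.2138
Solve by Cramer's rule:
  det = gamma(0)^2 - gamma(1)^2 = (5.9419)^2 - (3.3108)^2 = 35.30617561 - 10.96139664 = 24.34477897
  phi_hat_1 = [gamma(1) gamma(0) - gamma(1) gamma(2)] / det = [(3.3108)(5.9419) - (3.3108)(1.2138)] / 24.34477897 = 15.65379348 / 24.34477897 = 0.643
  phi_hat_2 = [gamma(0) gamma(2) - gamma(1)^2] / det = [(5.9419)(1.2138) - (3.3108)^2] / 24.34477897 = -3.74911842 / 24.34477897 = -0.154
So phi_hat = [0.6430, -0.1540].
Therefore phi_hat_2 = -0.1540.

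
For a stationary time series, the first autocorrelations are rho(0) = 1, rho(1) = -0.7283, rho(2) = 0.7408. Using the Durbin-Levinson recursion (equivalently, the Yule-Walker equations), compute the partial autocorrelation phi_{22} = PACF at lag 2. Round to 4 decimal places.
\phi_{22} = 0.4480

The PACF at lag k is phi_{kk}, the last component of the solution
to the Yule-Walker system G_k phi = r_k where
  (G_k)_{ij} = rho(|i - j|), (r_k)_i = rho(i), i,j = 1..k.
Equivalently, Durbin-Levinson gives phi_{kk} iteratively:
  phi_{11} = rho(1)
  phi_{kk} = [rho(k) - sum_{j=1..k-1} phi_{k-1,j} rho(k-j)]
            / [1 - sum_{j=1..k-1} phi_{k-1,j} rho(j)],
  phi_{k,j} = phi_{k-1,j} - phi_{kk} phi_{k-1,k-j},  j = 1..k-1.
Step k = 1:
  phi_11 = rho(1) = -0.7283.
Step k = 2:
  phi_22 = [rho(2) - phi_11 rho(1)] / [1 - phi_11 rho(1)] = [0.7408 - (-0.7283)(-0.7283)] / [1 - (-0.7283)(-0.7283)]
         = 0.21037911 / 0.46957911 = 0.448.
Therefore phi_{22} = 0.4480.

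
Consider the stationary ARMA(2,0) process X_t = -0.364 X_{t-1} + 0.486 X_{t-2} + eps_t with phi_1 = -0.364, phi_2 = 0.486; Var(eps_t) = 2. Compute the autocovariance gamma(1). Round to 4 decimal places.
\gamma(1) = -3.7199

Multiply the model equation by X_{t-k} and take expectations. With theta_0 = psi_0 = 1 and psi_j the MA(infinity) weights, this gives
  gamma(k) - sum_i phi_i gamma(k-i) = c_k,
  c_k = sigma^2 * sum_{j=k..q} theta_j psi_{j-k}   (c_k = 0 for k > q),
using gamma(-m) = gamma(m).
Pure AR (q = 0): c_0 = sigma^2 = 2, c_k = 0 for k >= 1.
Equations for k = 0, 1, 2 (AR order 2, c_2 = 0):
  (E0) gamma(0) = phi_1 gamma(1) + phi_2 gamma(2) + c_0
  (E1) gamma(1) = phi_1 gamma(0) + phi_2 gamma(1) + c_1
  (E2) gamma(2) = phi_1 gamma(1) + phi_2 gamma(0)
From (E1): gamma(1) = A gamma(0) + B with
  A = phi_1 / (1 - phi_2) = -0.364 / 0.514 = -0.708171,   B = c_1 / (1 - phi_2) = 0 / 0.514 = 0.
Insert (E2) into (E0): gamma(0) (1 - phi_2^2) = phi_1 (1 + phi_2) gamma(1) + c_0.
  phi_1 (1 + phi_2) = (-0.364)(1.486) = -0.540904,   1 - phi_2^2 = 0.763804.
Replace gamma(1) by A gamma(0) + B and collect gamma(0):
  gamma(0) [0.763804 - (-0.540904)(-0.708171)] = c_0 = 2
  gamma(0) * 0.380751 = 2
  gamma(0) = 2 / 0.380751 = 5.252772.
  gamma(1) = A gamma(0) = (-0.708171)(5.252772) = -3.719862.
Therefore gamma(1) = -3.7199 (to 4 decimal places).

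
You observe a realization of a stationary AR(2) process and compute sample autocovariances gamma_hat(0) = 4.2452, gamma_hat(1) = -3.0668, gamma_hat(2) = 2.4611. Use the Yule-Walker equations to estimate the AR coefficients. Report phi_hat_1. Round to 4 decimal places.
\hat\phi_{1} = -0.6350

The Yule-Walker equations for an AR(p) process read, in matrix form,
  Gamma_p phi = r_p,   with   (Gamma_p)_{ij} = gamma(|i - j|),
                       (r_p)_i = gamma(i),   i,j = 1..p.
Substitute the sample gammas (Toeplitz matrix and right-hand side of size 2):
  Gamma_p = [[4.2452, -3.0668], [-3.0668, 4.2452]]
  r_p     = [-3.0668, 2.4611]
Written out:
  4.2452 phi_1 - 3.0668 phi_2 = -3.0668
  -3.0668 phi_1 + 4.2452 phi_2 = 2.4611
Solve by Cramer's rule:
  det = gamma(0)^2 - gamma(1)^2 = (4.2452)^2 - (-3.0668)^2 = 18.02172304 - 9.40526224 = 8.6164608
  phi_hat_1 = [gamma(1) gamma(0) - gamma(1) gamma(2)] / det = [(-3.0668)(4.2452) - (-3.0668)(2.4611)] / 8.6164608 = -5.47147788 / 8.6164608 = -0.635
  phi_hat_2 = [gamma(0) gamma(2) - gamma(1)^2] / det = [(4.2452)(2.4611) - (-3.0668)^2] / 8.6164608 = 1.04259948 / 8.6164608 = 0.121
So phi_hat = [-0.6350, 0.1210].
Therefore phi_hat_1 = -0.6350.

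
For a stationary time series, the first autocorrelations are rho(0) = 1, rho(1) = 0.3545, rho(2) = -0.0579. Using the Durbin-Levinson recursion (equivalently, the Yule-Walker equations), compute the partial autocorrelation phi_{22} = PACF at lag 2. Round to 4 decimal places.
\phi_{22} = -0.2100

The PACF at lag k is phi_{kk}, the last component of the solution
to the Yule-Walker system G_k phi = r_k where
  (G_k)_{ij} = rho(|i - j|), (r_k)_i = rho(i), i,j = 1..k.
Equivalently, Durbin-Levinson gives phi_{kk} iteratively:
  phi_{11} = rho(1)
  phi_{kk} = [rho(k) - sum_{j=1..k-1} phi_{k-1,j} rho(k-j)]
            / [1 - sum_{j=1..k-1} phi_{k-1,j} rho(j)],
  phi_{k,j} = phi_{k-1,j} - phi_{kk} phi_{k-1,k-j},  j = 1..k-1.
Step k = 1:
  phi_11 = rho(1) = 0.3545.
Step k = 2:
  phi_22 = [rho(2) - phi_11 rho(1)] / [1 - phi_11 rho(1)] = [-0.0579 - (0.3545)(0.3545)] / [1 - (0.3545)(0.3545)]
         = -0.18357025 / 0.87432975 = -0.21.
Therefore phi_{22} = -0.2100.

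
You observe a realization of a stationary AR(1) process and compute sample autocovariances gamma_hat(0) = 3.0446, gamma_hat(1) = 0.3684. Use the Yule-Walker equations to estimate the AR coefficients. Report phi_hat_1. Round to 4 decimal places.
\hat\phi_{1} = 0.1210

The Yule-Walker equations for an AR(p) process read, in matrix form,
  Gamma_p phi = r_p,   with   (Gamma_p)_{ij} = gamma(|i - j|),
                       (r_p)_i = gamma(i),   i,j = 1..p.
Substitute the sample gammas (Toeplitz matrix and right-hand side of size 1):
  Gamma_p = [[3.0446]]
  r_p     = [0.3684]
With p = 1 this is the single equation gamma(0) phi_1 = gamma(1):
  phi_hat_1 = gamma(1) / gamma(0) = 0.3684 / 3.0446 = 0.1210.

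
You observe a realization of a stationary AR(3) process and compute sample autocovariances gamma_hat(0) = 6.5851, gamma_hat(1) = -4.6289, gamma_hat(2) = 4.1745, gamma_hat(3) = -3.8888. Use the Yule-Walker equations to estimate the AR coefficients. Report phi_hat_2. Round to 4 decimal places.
\hat\phi_{2} = 0.1960

The Yule-Walker equations for an AR(p) process read, in matrix form,
  Gamma_p phi = r_p,   with   (Gamma_p)_{ij} = gamma(|i - j|),
                       (r_p)_i = gamma(i),   i,j = 1..p.
Substitute the sample gammas (Toeplitz matrix and right-hand side of size 3):
  Gamma_p = [[6.5851, -4.6289, 4.1745], [-4.6289, 6.5851, -4.6289], [4.1745, -4.6289, 6.5851]]
  r_p     = [-4.6289, 4.1745, -3.8888]
Written out (R1..R3):
  (R1) 6.5851 phi_1 - 4.6289 phi_2 + 4.1745 phi_3 = -4.6289
  (R2) -4.6289 phi_1 + 6.5851 phi_2 - 4.6289 phi_3 = 4.1745
  (R3) 4.1745 phi_1 - 4.6289 phi_2 + 6.5851 phi_3 = -3.8888
Gaussian elimination:
  R2 <- R2 - (-4.6289/6.5851) R1 = R2 - (-0.702935) R1:  3.331282 phi_2 - 1.694496 phi_3 = 0.920682
  R3 <- R3 - (4.1745/6.5851) R1 = R3 - (0.633931) R1:  -1.694496 phi_2 + 3.938754 phi_3 = -0.954396
  R3 <- R3 - (-1.694496/3.331282) R2 = R3 - (-0.508662) R2:  3.076829 phi_3 = -0.48608
Back-substitution:
  phi_hat_3 = -0.48608 / 3.076829 = -0.157981
  phi_hat_2 = (0.920682 - (-1.694496)(-0.157981)) / 3.331282 = 0.196016
  phi_hat_1 = (-4.6289 - (-4.6289)(0.196016) - (4.1745)(-0.157981)) / 6.5851 = -0.465
So phi_hat = [-0.4650, 0.1960, -0.1580].
Therefore phi_hat_2 = 0.1960.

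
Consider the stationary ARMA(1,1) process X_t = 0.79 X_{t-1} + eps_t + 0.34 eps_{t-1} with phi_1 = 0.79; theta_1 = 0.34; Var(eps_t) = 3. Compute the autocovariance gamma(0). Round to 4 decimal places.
\gamma(0) = 13.1907

Multiply the model equation by X_{t-k} and take expectations. With theta_0 = psi_0 = 1 and psi_j the MA(infinity) weights, this gives
  gamma(k) - sum_i phi_i gamma(k-i) = c_k,
  c_k = sigma^2 * sum_{j=k..q} theta_j psi_{j-k}   (c_k = 0 for k > q),
using gamma(-m) = gamma(m).
psi-weights needed (psi_j = theta_j + sum_i phi_i psi_{j-i}):
  psi_1 = theta_1 + phi_1 = 0.34 + (0.79) = 1.13
Right-hand sides:
  c_0 = sigma^2 (1 + theta_1 psi_1) = 3 * (1 + (0.34)(1.13)) = 3 * 1.3842 = 4.1526
  c_1 = sigma^2 theta_1 = 3 * (0.34) = 1.02
  c_2 = 0
Equations for k = 0 and k = 1 (AR order 1):
  gamma(0) = phi_1 gamma(1) + c_0
  gamma(1) = phi_1 gamma(0) + c_1
Substituting the second into the first: gamma(0) (1 - phi_1^2) = c_0 + phi_1 c_1, so
  gamma(0) = (c_0 + phi_1 c_1) / (1 - phi_1^2) = (4.1526 + (0.79)(1.02)) / (1 - (0.79)^2) = 4.9584 / 0.3759 = 13.190742.
Therefore gamma(0) = 13.1907 (to 4 decimal places).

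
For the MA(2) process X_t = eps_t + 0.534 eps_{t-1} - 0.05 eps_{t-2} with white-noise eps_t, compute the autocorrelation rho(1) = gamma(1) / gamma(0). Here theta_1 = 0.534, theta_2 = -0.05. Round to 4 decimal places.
\rho(1) = 0.3940

For an MA(q) process with theta_0 = 1, the autocovariance is
  gamma(k) = sigma^2 * sum_{i=0..q-k} theta_i * theta_{i+k},
and rho(k) = gamma(k) / gamma(0). Sigma^2 cancels.
  numerator   = (1)*(0.534) + (0.534)*(-0.05) = 0.5073.
  denominator = (1)^2 + (0.534)^2 + (-0.05)^2 = 1.287656.
  rho(1) = 0.5073 / 1.287656 = 0.3940.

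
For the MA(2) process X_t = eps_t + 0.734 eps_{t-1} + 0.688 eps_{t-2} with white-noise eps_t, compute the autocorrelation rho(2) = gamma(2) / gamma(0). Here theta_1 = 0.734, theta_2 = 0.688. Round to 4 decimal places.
\rho(2) = 0.3419

For an MA(q) process with theta_0 = 1, the autocovariance is
  gamma(k) = sigma^2 * sum_{i=0..q-k} theta_i * theta_{i+k},
and rho(k) = gamma(k) / gamma(0). Sigma^2 cancels.
  numerator   = (1)*(0.688) = 0.688.
  denominator = (1)^2 + (0.734)^2 + (0.688)^2 = 2.0121.
  rho(2) = 0.688 / 2.0121 = 0.3419.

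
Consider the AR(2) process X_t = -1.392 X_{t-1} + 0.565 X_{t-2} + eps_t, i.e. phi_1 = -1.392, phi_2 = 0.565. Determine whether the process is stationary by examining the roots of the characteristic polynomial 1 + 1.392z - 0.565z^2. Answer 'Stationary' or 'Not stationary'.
\text{Not stationary}

The AR(p) characteristic polynomial is P(z) = 1 + 1.392z - 0.565z^2.
Stationarity requires all roots to lie outside the unit circle, i.e. |z| > 1 for every root.
Set 1 + (1.392) z + (-0.565) z^2 = 0, i.e. a z^2 + b z + c = 0 with a = -0.565, b = 1.392, c = 1.
Discriminant D = b^2 - 4ac = (1.392)^2 - 4*(-0.565)*1 = 1.937664 - (-2.26) = 4.197664.
D >= 0, so the roots are real: z = (-b +/- sqrt(D)) / (2a) = (-1.392 +/- 2.04882) / (-1.13).
  z_1 = (-1.392 + 2.04882) / (-1.13) = -0.5813,   |z_1| = 0.5813.
  z_2 = (-1.392 - 2.04882) / (-1.13) = 3.045,   |z_2| = 3.045.
Moduli of all roots: 0.5813, 3.0450.
All moduli strictly greater than 1? No.
Verdict: Not stationary.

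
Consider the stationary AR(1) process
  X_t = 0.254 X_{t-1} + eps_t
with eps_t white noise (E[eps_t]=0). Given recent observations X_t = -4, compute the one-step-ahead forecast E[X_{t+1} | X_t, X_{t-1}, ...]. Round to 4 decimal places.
E[X_{t+1} \mid \mathcal F_t] = -1.0160

For an AR(p) model X_t = c + sum_i phi_i X_{t-i} + eps_t, the
one-step-ahead conditional mean is
  E[X_{t+1} | X_t, ...] = c + sum_i phi_i X_{t+1-i}.
Substitute known values:
  E[X_{t+1} | ...] = (0.254) * (-4)
                   = -1.0160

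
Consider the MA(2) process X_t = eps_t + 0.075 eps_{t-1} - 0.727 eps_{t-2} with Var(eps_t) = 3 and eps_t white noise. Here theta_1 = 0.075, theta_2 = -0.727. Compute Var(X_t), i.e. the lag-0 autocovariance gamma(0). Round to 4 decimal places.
\gamma(0) = 4.6025

For an MA(q) process X_t = eps_t + sum_i theta_i eps_{t-i} with
Var(eps_t) = sigma^2, the variance is
  gamma(0) = sigma^2 * (1 + sum_i theta_i^2).
  sum_i theta_i^2 = (0.075)^2 + (-0.727)^2 = 0.005625 + 0.528529 = 0.534154.
  gamma(0) = 3 * (1 + 0.534154) = 3 * 1.534154 = 4.602462, which rounds to 4.6025.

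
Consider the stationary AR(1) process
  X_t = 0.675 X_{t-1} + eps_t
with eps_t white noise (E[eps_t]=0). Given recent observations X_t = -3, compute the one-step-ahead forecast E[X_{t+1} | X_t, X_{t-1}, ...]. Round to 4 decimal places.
E[X_{t+1} \mid \mathcal F_t] = -2.0250

For an AR(p) model X_t = c + sum_i phi_i X_{t-i} + eps_t, the
one-step-ahead conditional mean is
  E[X_{t+1} | X_t, ...] = c + sum_i phi_i X_{t+1-i}.
Substitute known values:
  E[X_{t+1} | ...] = (0.675) * (-3)
                   = -2.0250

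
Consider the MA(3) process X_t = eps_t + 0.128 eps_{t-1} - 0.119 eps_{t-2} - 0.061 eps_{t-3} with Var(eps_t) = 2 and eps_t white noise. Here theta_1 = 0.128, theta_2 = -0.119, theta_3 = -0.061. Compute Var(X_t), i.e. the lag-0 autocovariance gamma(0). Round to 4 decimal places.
\gamma(0) = 2.0685

For an MA(q) process X_t = eps_t + sum_i theta_i eps_{t-i} with
Var(eps_t) = sigma^2, the variance is
  gamma(0) = sigma^2 * (1 + sum_i theta_i^2).
  sum_i theta_i^2 = (0.128)^2 + (-0.119)^2 + (-0.061)^2 = 0.016384 + 0.014161 + 0.003721 = 0.034266.
  gamma(0) = 2 * (1 + 0.034266) = 2 * 1.034266 = 2.068532, which rounds to 2.0685.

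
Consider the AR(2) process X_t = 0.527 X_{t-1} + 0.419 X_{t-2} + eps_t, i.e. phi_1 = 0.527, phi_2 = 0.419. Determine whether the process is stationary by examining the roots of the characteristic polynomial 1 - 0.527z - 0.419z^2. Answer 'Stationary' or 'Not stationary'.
\text{Stationary}

The AR(p) characteristic polynomial is P(z) = 1 - 0.527z - 0.419z^2.
Stationarity requires all roots to lie outside the unit circle, i.e. |z| > 1 for every root.
Set 1 + (-0.527) z + (-0.419) z^2 = 0, i.e. a z^2 + b z + c = 0 with a = -0.419, b = -0.527, c = 1.
Discriminant D = b^2 - 4ac = (-0.527)^2 - 4*(-0.419)*1 = 0.277729 - (-1.676) = 1.953729.
D >= 0, so the roots are real: z = (-b +/- sqrt(D)) / (2a) = (0.527 +/- 1.397759) / (-0.838).
  z_1 = (0.527 + 1.397759) / (-0.838) = -2.2968,   |z_1| = 2.2968.
  z_2 = (0.527 - 1.397759) / (-0.838) = 1.0391,   |z_2| = 1.0391.
Moduli of all roots: 2.2968, 1.0391.
All moduli strictly greater than 1? Yes.
Verdict: Stationary.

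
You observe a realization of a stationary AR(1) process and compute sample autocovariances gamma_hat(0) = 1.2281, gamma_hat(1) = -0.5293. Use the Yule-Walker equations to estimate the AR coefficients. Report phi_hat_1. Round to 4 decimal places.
\hat\phi_{1} = -0.4310

The Yule-Walker equations for an AR(p) process read, in matrix form,
  Gamma_p phi = r_p,   with   (Gamma_p)_{ij} = gamma(|i - j|),
                       (r_p)_i = gamma(i),   i,j = 1..p.
Substitute the sample gammas (Toeplitz matrix and right-hand side of size 1):
  Gamma_p = [[1.2281]]
  r_p     = [-0.5293]
With p = 1 this is the single equation gamma(0) phi_1 = gamma(1):
  phi_hat_1 = gamma(1) / gamma(0) = -0.5293 / 1.2281 = -0.4310.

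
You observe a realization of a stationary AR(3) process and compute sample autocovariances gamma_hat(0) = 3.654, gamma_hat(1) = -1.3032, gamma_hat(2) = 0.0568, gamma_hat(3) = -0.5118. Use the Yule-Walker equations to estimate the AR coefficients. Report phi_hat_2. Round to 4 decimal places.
\hat\phi_{2} = -0.2120

The Yule-Walker equations for an AR(p) process read, in matrix form,
  Gamma_p phi = r_p,   with   (Gamma_p)_{ij} = gamma(|i - j|),
                       (r_p)_i = gamma(i),   i,j = 1..p.
Substitute the sample gammas (Toeplitz matrix and right-hand side of size 3):
  Gamma_p = [[3.654, -1.3032, 0.0568], [-1.3032, 3.654, -1.3032], [0.0568, -1.3032, 3.654]]
  r_p     = [-1.3032, 0.0568, -0.5118]
Written out (R1..R3):
  (R1) 3.654 phi_1 - 1.3032 phi_2 + 0.0568 phi_3 = -1.3032
  (R2) -1.3032 phi_1 + 3.654 phi_2 - 1.3032 phi_3 = 0.0568
  (R3) 0.0568 phi_1 - 1.3032 phi_2 + 3.654 phi_3 = -0.5118
Gaussian elimination:
  R2 <- R2 - (-1.3032/3.654) R1 = R2 - (-0.35665) R1:  3.189213 phi_2 - 1.282942 phi_3 = -0.407987
  R3 <- R3 - (0.0568/3.654) R1 = R3 - (0.015545) R1:  -1.282942 phi_2 + 3.653117 phi_3 = -0.491542
  R3 <- R3 - (-1.282942/3.189213) R2 = R3 - (-0.402275) R2:  3.137021 phi_3 = -0.655665
Back-substitution:
  phi_hat_3 = -0.655665 / 3.137021 = -0.209009
  phi_hat_2 = (-0.407987 - (-1.282942)(-0.209009)) / 3.189213 = -0.212006
  phi_hat_1 = (-1.3032 - (-1.3032)(-0.212006) - (0.0568)(-0.209009)) / 3.654 = -0.429013
So phi_hat = [-0.4290, -0.2120, -0.2090].
Therefore phi_hat_2 = -0.2120.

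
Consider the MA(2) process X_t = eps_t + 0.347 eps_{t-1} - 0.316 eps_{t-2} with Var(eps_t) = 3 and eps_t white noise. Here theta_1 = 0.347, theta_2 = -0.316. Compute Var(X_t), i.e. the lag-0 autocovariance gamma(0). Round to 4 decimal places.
\gamma(0) = 3.6608

For an MA(q) process X_t = eps_t + sum_i theta_i eps_{t-i} with
Var(eps_t) = sigma^2, the variance is
  gamma(0) = sigma^2 * (1 + sum_i theta_i^2).
  sum_i theta_i^2 = (0.347)^2 + (-0.316)^2 = 0.120409 + 0.099856 = 0.220265.
  gamma(0) = 3 * (1 + 0.220265) = 3 * 1.220265 = 3.660795, which rounds to 3.6608.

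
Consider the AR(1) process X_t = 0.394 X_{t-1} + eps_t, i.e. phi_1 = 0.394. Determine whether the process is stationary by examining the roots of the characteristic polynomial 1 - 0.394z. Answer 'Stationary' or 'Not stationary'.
\text{Stationary}

The AR(p) characteristic polynomial is P(z) = 1 - 0.394z.
Stationarity requires all roots to lie outside the unit circle, i.e. |z| > 1 for every root.
This is linear in z: 1 + (-0.394) z = 0  =>  z = -1/(-0.394) = 2.538071,  |z| = 2.538071.
Moduli of all roots: 2.5381.
All moduli strictly greater than 1? Yes.
Verdict: Stationary.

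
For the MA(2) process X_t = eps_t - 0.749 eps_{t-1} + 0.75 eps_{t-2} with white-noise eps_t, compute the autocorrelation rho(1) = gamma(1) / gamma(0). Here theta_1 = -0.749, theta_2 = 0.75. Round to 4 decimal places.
\rho(1) = -0.6173

For an MA(q) process with theta_0 = 1, the autocovariance is
  gamma(k) = sigma^2 * sum_{i=0..q-k} theta_i * theta_{i+k},
and rho(k) = gamma(k) / gamma(0). Sigma^2 cancels.
  numerator   = (1)*(-0.749) + (-0.749)*(0.75) = -1.31075.
  denominator = (1)^2 + (-0.749)^2 + (0.75)^2 = 2.123501.
  rho(1) = -1.31075 / 2.123501 = -0.6173.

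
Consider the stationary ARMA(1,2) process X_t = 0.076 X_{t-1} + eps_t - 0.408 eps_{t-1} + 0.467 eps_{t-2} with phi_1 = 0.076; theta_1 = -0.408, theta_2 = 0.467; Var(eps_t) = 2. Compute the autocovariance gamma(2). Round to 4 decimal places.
\gamma(2) = 0.8635

Multiply the model equation by X_{t-k} and take expectations. With theta_0 = psi_0 = 1 and psi_j the MA(infinity) weights, this gives
  gamma(k) - sum_i phi_i gamma(k-i) = c_k,
  c_k = sigma^2 * sum_{j=k..q} theta_j psi_{j-k}   (c_k = 0 for k > q),
using gamma(-m) = gamma(m).
psi-weights needed (psi_j = theta_j + sum_i phi_i psi_{j-i}):
  psi_1 = theta_1 + phi_1 = -0.408 + (0.076) = -0.332
  psi_2 = theta_2 + phi_1 psi_1 = 0.467 + (0.076)(-0.332) = 0.441768
Right-hand sides:
  c_0 = sigma^2 (1 + theta_1 psi_1 + theta_2 psi_2) = 2 * (1 + (-0.408)(-0.332) + (0.467)(0.441768)) = 2 * 1.341762 = 2.683523
  c_1 = sigma^2 (theta_1 + theta_2 psi_1) = 2 * (-0.408 + (0.467)(-0.332)) = -1.126088
  c_2 = sigma^2 theta_2 = 2 * (0.467) = 0.934
Equations for k = 0 and k = 1 (AR order 1):
  gamma(0) = phi_1 gamma(1) + c_0
  gamma(1) = phi_1 gamma(0) + c_1
Substituting the second into the first: gamma(0) (1 - phi_1^2) = c_0 + phi_1 c_1, so
  gamma(0) = (c_0 + phi_1 c_1) / (1 - phi_1^2) = (2.683523 + (0.076)(-1.126088)) / (1 - (0.076)^2) = 2.597941 / 0.994224 = 2.613034.
  gamma(1) = phi_1 gamma(0) + c_1 = (0.076)(2.613034) + (-1.126088) = -0.927497.
For k = 2: gamma(2) = phi_1 gamma(1) + c_2
  = (0.076)(-0.927497) + (0.934) = 0.86351.
Therefore gamma(2) = 0.8635 (to 4 decimal places).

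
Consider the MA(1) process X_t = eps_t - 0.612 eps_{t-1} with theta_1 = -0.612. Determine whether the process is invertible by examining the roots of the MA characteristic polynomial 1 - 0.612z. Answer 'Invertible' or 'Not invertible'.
\text{Invertible}

The MA(q) characteristic polynomial is P(z) = 1 - 0.612z.
Invertibility requires all roots to lie outside the unit circle, i.e. |z| > 1 for every root.
This is linear in z: 1 + (-0.612) z = 0  =>  z = -1/(-0.612) = 1.633987,  |z| = 1.633987.
Moduli of all roots: 1.6340.
All moduli strictly greater than 1? Yes.
Verdict: Invertible.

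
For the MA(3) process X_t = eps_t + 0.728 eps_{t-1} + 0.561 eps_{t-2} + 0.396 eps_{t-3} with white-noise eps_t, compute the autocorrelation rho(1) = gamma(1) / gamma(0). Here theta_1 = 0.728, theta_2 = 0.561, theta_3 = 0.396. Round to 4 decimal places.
\rho(1) = 0.6788

For an MA(q) process with theta_0 = 1, the autocovariance is
  gamma(k) = sigma^2 * sum_{i=0..q-k} theta_i * theta_{i+k},
and rho(k) = gamma(k) / gamma(0). Sigma^2 cancels.
  numerator   = (1)*(0.728) + (0.728)*(0.561) + (0.561)*(0.396) = 1.358564.
  denominator = (1)^2 + (0.728)^2 + (0.561)^2 + (0.396)^2 = 2.001521.
  rho(1) = 1.358564 / 2.001521 = 0.6788.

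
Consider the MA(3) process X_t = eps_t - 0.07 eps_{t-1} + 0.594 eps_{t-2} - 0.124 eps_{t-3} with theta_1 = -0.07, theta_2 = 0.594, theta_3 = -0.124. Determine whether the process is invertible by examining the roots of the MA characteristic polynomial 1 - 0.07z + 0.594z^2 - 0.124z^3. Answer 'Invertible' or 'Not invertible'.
\text{Invertible}

The MA(q) characteristic polynomial is P(z) = 1 - 0.07z + 0.594z^2 - 0.124z^3.
Invertibility requires all roots to lie outside the unit circle, i.e. |z| > 1 for every root.
Degree 3: look for a simple real root z0 first, then factor out (1 - z/z0) and solve the remaining quadratic.
Testing z0 = 5: P(5) = 1 + (-0.07)(5) + (0.594)(5)^2 + (-0.124)(5)^3
  = 1 + (-0.35) + (14.85) + (-15.5) = 0.  So z_0 = 5 is a root, |z_0| = 5.
Divide out the factor (1 - 0.2 z) = (1 - z/z0) (since 1/z0 = 0.2):
  P(z) = (1 - 0.2 z)(1 + (0.13) z + (0.62) z^2)
  [check: z-coef 0.13 - (0.2) = -0.07; z^2-coef 0.62 - (0.2)(0.13) = 0.594; z^3-coef -(0.2)(0.62) = -0.124.]
Remaining roots from the quadratic factor 1 + (0.13) z + (0.62) z^2:
  Set 1 + (0.13) z + (0.62) z^2 = 0, i.e. a z^2 + b z + c = 0 with a = 0.62, b = 0.13, c = 1.
  Discriminant D = b^2 - 4ac = (0.13)^2 - 4*(0.62)*1 = 0.0169 - (2.48) = -2.4631.
  D < 0, so the roots are the complex-conjugate pair z = (-b +/- i sqrt(-D)) / (2a) = -0.1048 +/- 1.2657i.
  For a conjugate pair |z|^2 = z * conj(z) = (product of roots) = c/a = 1/(0.62) = 1.612903, so |z| = sqrt(1.612903) = 1.27 for both roots.
Moduli of all roots: 5.0000, 1.2700, 1.2700.
All moduli strictly greater than 1? Yes.
Verdict: Invertible.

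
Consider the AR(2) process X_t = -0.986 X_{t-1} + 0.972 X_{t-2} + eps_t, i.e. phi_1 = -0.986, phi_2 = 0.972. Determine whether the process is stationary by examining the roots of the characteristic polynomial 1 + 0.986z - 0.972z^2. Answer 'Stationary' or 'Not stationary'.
\text{Not stationary}

The AR(p) characteristic polynomial is P(z) = 1 + 0.986z - 0.972z^2.
Stationarity requires all roots to lie outside the unit circle, i.e. |z| > 1 for every root.
Set 1 + (0.986) z + (-0.972) z^2 = 0, i.e. a z^2 + b z + c = 0 with a = -0.972, b = 0.986, c = 1.
Discriminant D = b^2 - 4ac = (0.986)^2 - 4*(-0.972)*1 = 0.972196 - (-3.888) = 4.860196.
D >= 0, so the roots are real: z = (-b +/- sqrt(D)) / (2a) = (-0.986 +/- 2.204585) / (-1.944).
  z_1 = (-0.986 + 2.204585) / (-1.944) = -0.6268,   |z_1| = 0.6268.
  z_2 = (-0.986 - 2.204585) / (-1.944) = 1.6412,   |z_2| = 1.6412.
Moduli of all roots: 0.6268, 1.6412.
All moduli strictly greater than 1? No.
Verdict: Not stationary.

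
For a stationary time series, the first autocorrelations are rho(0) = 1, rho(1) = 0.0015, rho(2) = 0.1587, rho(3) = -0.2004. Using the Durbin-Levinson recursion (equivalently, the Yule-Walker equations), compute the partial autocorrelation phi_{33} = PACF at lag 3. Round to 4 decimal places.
\phi_{33} = -0.2060

The PACF at lag k is phi_{kk}, the last component of the solution
to the Yule-Walker system G_k phi = r_k where
  (G_k)_{ij} = rho(|i - j|), (r_k)_i = rho(i), i,j = 1..k.
Equivalently, Durbin-Levinson gives phi_{kk} iteratively:
  phi_{11} = rho(1)
  phi_{kk} = [rho(k) - sum_{j=1..k-1} phi_{k-1,j} rho(k-j)]
            / [1 - sum_{j=1..k-1} phi_{k-1,j} rho(j)],
  phi_{k,j} = phi_{k-1,j} - phi_{kk} phi_{k-1,k-j},  j = 1..k-1.
Step k = 1:
  phi_11 = rho(1) = 0.0015.
Step k = 2:
  phi_22 = [rho(2) - phi_11 rho(1)] / [1 - phi_11 rho(1)] = [0.1587 - (0.0015)(0.0015)] / [1 - (0.0015)(0.0015)]
         = 0.15869775 / 0.99999775 = 0.158698.
  Update: phi_21 = phi_11 - phi_22 phi_11 = 0.0015 - (0.158698)(0.0015) = 0.001262.
Step k = 3:
  phi_33 = [rho(3) - phi_21 rho(2) - phi_22 rho(1)] / [1 - phi_21 rho(1) - phi_22 rho(2)]
    numerator   = -0.2004 - (0.001262)(0.1587) - (0.158698)(0.0015) = -0.20083832
    denominator = 1 - (0.001262)(0.0015) - (0.158698)(0.1587) = 0.97481272
  phi_33 = -0.20083832 / 0.97481272 = -0.206.
Therefore phi_{33} = -0.2060.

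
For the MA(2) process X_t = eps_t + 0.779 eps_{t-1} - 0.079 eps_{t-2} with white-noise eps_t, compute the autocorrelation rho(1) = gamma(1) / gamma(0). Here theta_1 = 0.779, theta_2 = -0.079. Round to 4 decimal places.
\rho(1) = 0.4448

For an MA(q) process with theta_0 = 1, the autocovariance is
  gamma(k) = sigma^2 * sum_{i=0..q-k} theta_i * theta_{i+k},
and rho(k) = gamma(k) / gamma(0). Sigma^2 cancels.
  numerator   = (1)*(0.779) + (0.779)*(-0.079) = 0.717459.
  denominator = (1)^2 + (0.779)^2 + (-0.079)^2 = 1.613082.
  rho(1) = 0.717459 / 1.613082 = 0.4448.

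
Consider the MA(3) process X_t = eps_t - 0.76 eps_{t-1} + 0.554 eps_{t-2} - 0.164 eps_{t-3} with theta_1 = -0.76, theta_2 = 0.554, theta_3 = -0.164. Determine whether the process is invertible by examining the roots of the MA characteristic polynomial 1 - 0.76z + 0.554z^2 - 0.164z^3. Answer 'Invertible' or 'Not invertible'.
\text{Invertible}

The MA(q) characteristic polynomial is P(z) = 1 - 0.76z + 0.554z^2 - 0.164z^3.
Invertibility requires all roots to lie outside the unit circle, i.e. |z| > 1 for every root.
Degree 3: look for a simple real root z0 first, then factor out (1 - z/z0) and solve the remaining quadratic.
Testing z0 = 2.5: P(2.5) = 1 + (-0.76)(2.5) + (0.554)(2.5)^2 + (-0.164)(2.5)^3
  = 1 + (-1.9) + (3.4625) + (-2.5625) = 0.  So z_0 = 2.5 is a root, |z_0| = 2.5.
Divide out the factor (1 - 0.4 z) = (1 - z/z0) (since 1/z0 = 0.4):
  P(z) = (1 - 0.4 z)(1 + (-0.36) z + (0.41) z^2)
  [check: z-coef -0.36 - (0.4) = -0.76; z^2-coef 0.41 - (0.4)(-0.36) = 0.554; z^3-coef -(0.4)(0.41) = -0.164.]
Remaining roots from the quadratic factor 1 + (-0.36) z + (0.41) z^2:
  Set 1 + (-0.36) z + (0.41) z^2 = 0, i.e. a z^2 + b z + c = 0 with a = 0.41, b = -0.36, c = 1.
  Discriminant D = b^2 - 4ac = (-0.36)^2 - 4*(0.41)*1 = 0.1296 - (1.64) = -1.5104.
  D < 0, so the roots are the complex-conjugate pair z = (-b +/- i sqrt(-D)) / (2a) = 0.439 +/- 1.4988i.
  For a conjugate pair |z|^2 = z * conj(z) = (product of roots) = c/a = 1/(0.41) = 2.439024, so |z| = sqrt(2.439024) = 1.5617 for both roots.
Moduli of all roots: 2.5000, 1.5617, 1.5617.
All moduli strictly greater than 1? Yes.
Verdict: Invertible.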